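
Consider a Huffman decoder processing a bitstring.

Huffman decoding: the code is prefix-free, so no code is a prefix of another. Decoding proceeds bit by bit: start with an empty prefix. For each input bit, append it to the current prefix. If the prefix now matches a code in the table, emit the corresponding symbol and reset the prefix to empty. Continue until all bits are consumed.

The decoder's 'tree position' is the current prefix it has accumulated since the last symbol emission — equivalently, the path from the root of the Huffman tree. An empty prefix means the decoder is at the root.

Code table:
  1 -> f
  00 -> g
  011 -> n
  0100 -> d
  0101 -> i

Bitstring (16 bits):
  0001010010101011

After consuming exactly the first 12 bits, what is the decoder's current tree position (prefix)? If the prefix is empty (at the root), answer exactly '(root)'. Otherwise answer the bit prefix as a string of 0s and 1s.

Bit 0: prefix='0' (no match yet)
Bit 1: prefix='00' -> emit 'g', reset
Bit 2: prefix='0' (no match yet)
Bit 3: prefix='01' (no match yet)
Bit 4: prefix='010' (no match yet)
Bit 5: prefix='0101' -> emit 'i', reset
Bit 6: prefix='0' (no match yet)
Bit 7: prefix='00' -> emit 'g', reset
Bit 8: prefix='1' -> emit 'f', reset
Bit 9: prefix='0' (no match yet)
Bit 10: prefix='01' (no match yet)
Bit 11: prefix='010' (no match yet)

Answer: 010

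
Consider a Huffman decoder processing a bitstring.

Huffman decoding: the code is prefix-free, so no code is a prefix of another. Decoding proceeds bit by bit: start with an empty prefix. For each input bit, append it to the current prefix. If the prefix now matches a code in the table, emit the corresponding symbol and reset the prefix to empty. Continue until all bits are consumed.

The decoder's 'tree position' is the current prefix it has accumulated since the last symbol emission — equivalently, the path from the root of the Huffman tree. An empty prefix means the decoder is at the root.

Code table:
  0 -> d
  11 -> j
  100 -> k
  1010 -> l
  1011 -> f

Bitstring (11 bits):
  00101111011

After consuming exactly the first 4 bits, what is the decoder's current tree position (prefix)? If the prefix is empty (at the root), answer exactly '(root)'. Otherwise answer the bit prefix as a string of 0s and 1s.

Answer: 10

Derivation:
Bit 0: prefix='0' -> emit 'd', reset
Bit 1: prefix='0' -> emit 'd', reset
Bit 2: prefix='1' (no match yet)
Bit 3: prefix='10' (no match yet)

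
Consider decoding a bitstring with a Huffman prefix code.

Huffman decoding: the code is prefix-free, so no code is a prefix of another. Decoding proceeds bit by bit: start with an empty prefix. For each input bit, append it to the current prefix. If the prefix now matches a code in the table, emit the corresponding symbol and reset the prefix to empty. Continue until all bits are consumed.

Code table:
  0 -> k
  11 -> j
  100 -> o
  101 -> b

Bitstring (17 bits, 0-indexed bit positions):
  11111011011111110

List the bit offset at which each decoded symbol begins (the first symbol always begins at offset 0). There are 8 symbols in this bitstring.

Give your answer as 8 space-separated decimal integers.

Answer: 0 2 4 7 10 12 14 16

Derivation:
Bit 0: prefix='1' (no match yet)
Bit 1: prefix='11' -> emit 'j', reset
Bit 2: prefix='1' (no match yet)
Bit 3: prefix='11' -> emit 'j', reset
Bit 4: prefix='1' (no match yet)
Bit 5: prefix='10' (no match yet)
Bit 6: prefix='101' -> emit 'b', reset
Bit 7: prefix='1' (no match yet)
Bit 8: prefix='10' (no match yet)
Bit 9: prefix='101' -> emit 'b', reset
Bit 10: prefix='1' (no match yet)
Bit 11: prefix='11' -> emit 'j', reset
Bit 12: prefix='1' (no match yet)
Bit 13: prefix='11' -> emit 'j', reset
Bit 14: prefix='1' (no match yet)
Bit 15: prefix='11' -> emit 'j', reset
Bit 16: prefix='0' -> emit 'k', reset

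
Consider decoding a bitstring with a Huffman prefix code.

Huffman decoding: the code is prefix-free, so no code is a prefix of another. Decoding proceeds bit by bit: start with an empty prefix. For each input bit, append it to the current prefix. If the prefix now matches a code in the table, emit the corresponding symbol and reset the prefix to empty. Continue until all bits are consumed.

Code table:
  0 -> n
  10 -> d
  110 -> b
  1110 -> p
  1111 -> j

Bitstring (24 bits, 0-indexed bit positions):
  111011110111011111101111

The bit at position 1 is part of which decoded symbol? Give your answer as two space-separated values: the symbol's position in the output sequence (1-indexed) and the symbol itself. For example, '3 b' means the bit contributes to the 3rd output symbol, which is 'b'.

Bit 0: prefix='1' (no match yet)
Bit 1: prefix='11' (no match yet)
Bit 2: prefix='111' (no match yet)
Bit 3: prefix='1110' -> emit 'p', reset
Bit 4: prefix='1' (no match yet)
Bit 5: prefix='11' (no match yet)

Answer: 1 p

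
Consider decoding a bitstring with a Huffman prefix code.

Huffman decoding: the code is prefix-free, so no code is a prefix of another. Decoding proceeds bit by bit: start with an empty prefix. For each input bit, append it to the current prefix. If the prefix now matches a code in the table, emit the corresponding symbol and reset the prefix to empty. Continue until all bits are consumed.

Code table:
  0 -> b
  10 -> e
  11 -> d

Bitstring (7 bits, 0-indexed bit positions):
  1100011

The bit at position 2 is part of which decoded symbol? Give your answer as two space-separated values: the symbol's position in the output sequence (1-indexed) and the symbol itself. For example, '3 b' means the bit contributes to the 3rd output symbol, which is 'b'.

Answer: 2 b

Derivation:
Bit 0: prefix='1' (no match yet)
Bit 1: prefix='11' -> emit 'd', reset
Bit 2: prefix='0' -> emit 'b', reset
Bit 3: prefix='0' -> emit 'b', reset
Bit 4: prefix='0' -> emit 'b', reset
Bit 5: prefix='1' (no match yet)
Bit 6: prefix='11' -> emit 'd', reset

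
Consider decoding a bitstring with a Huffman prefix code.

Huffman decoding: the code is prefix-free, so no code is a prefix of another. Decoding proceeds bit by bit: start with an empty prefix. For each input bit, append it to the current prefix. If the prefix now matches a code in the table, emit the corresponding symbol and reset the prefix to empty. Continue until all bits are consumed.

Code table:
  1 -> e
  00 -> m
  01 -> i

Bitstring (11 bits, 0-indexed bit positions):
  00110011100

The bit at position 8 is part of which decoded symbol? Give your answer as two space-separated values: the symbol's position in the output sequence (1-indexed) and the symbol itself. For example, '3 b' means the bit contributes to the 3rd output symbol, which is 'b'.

Bit 0: prefix='0' (no match yet)
Bit 1: prefix='00' -> emit 'm', reset
Bit 2: prefix='1' -> emit 'e', reset
Bit 3: prefix='1' -> emit 'e', reset
Bit 4: prefix='0' (no match yet)
Bit 5: prefix='00' -> emit 'm', reset
Bit 6: prefix='1' -> emit 'e', reset
Bit 7: prefix='1' -> emit 'e', reset
Bit 8: prefix='1' -> emit 'e', reset
Bit 9: prefix='0' (no match yet)
Bit 10: prefix='00' -> emit 'm', reset

Answer: 7 e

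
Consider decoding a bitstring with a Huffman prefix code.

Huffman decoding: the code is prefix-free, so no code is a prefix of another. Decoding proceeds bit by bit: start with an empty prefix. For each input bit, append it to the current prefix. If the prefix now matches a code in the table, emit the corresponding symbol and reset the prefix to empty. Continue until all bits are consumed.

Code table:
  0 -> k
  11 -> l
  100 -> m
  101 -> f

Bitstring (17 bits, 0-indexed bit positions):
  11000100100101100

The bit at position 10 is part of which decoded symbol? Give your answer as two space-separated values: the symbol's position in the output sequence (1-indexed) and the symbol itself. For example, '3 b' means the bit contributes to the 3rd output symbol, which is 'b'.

Bit 0: prefix='1' (no match yet)
Bit 1: prefix='11' -> emit 'l', reset
Bit 2: prefix='0' -> emit 'k', reset
Bit 3: prefix='0' -> emit 'k', reset
Bit 4: prefix='0' -> emit 'k', reset
Bit 5: prefix='1' (no match yet)
Bit 6: prefix='10' (no match yet)
Bit 7: prefix='100' -> emit 'm', reset
Bit 8: prefix='1' (no match yet)
Bit 9: prefix='10' (no match yet)
Bit 10: prefix='100' -> emit 'm', reset
Bit 11: prefix='1' (no match yet)
Bit 12: prefix='10' (no match yet)
Bit 13: prefix='101' -> emit 'f', reset
Bit 14: prefix='1' (no match yet)

Answer: 6 m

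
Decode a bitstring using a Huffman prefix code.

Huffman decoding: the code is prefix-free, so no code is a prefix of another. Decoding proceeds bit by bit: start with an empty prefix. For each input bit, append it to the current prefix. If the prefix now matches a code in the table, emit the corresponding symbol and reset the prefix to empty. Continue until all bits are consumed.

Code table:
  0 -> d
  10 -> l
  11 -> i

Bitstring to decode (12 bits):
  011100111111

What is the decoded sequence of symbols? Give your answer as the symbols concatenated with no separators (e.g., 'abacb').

Bit 0: prefix='0' -> emit 'd', reset
Bit 1: prefix='1' (no match yet)
Bit 2: prefix='11' -> emit 'i', reset
Bit 3: prefix='1' (no match yet)
Bit 4: prefix='10' -> emit 'l', reset
Bit 5: prefix='0' -> emit 'd', reset
Bit 6: prefix='1' (no match yet)
Bit 7: prefix='11' -> emit 'i', reset
Bit 8: prefix='1' (no match yet)
Bit 9: prefix='11' -> emit 'i', reset
Bit 10: prefix='1' (no match yet)
Bit 11: prefix='11' -> emit 'i', reset

Answer: dildiii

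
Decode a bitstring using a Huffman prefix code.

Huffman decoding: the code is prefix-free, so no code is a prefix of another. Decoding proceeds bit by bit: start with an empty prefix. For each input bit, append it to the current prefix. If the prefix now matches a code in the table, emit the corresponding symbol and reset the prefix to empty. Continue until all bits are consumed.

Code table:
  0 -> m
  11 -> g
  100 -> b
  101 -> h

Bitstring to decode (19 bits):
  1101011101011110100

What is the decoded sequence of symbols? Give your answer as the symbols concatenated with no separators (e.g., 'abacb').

Bit 0: prefix='1' (no match yet)
Bit 1: prefix='11' -> emit 'g', reset
Bit 2: prefix='0' -> emit 'm', reset
Bit 3: prefix='1' (no match yet)
Bit 4: prefix='10' (no match yet)
Bit 5: prefix='101' -> emit 'h', reset
Bit 6: prefix='1' (no match yet)
Bit 7: prefix='11' -> emit 'g', reset
Bit 8: prefix='0' -> emit 'm', reset
Bit 9: prefix='1' (no match yet)
Bit 10: prefix='10' (no match yet)
Bit 11: prefix='101' -> emit 'h', reset
Bit 12: prefix='1' (no match yet)
Bit 13: prefix='11' -> emit 'g', reset
Bit 14: prefix='1' (no match yet)
Bit 15: prefix='10' (no match yet)
Bit 16: prefix='101' -> emit 'h', reset
Bit 17: prefix='0' -> emit 'm', reset
Bit 18: prefix='0' -> emit 'm', reset

Answer: gmhgmhghmm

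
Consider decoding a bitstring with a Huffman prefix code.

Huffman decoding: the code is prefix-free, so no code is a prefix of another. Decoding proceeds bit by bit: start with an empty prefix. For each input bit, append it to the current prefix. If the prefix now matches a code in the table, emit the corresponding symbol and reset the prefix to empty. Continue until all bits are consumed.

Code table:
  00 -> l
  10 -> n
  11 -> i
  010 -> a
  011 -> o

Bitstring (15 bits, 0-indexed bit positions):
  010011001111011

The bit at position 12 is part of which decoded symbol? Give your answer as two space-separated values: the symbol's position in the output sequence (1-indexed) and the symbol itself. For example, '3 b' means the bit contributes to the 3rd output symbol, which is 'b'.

Bit 0: prefix='0' (no match yet)
Bit 1: prefix='01' (no match yet)
Bit 2: prefix='010' -> emit 'a', reset
Bit 3: prefix='0' (no match yet)
Bit 4: prefix='01' (no match yet)
Bit 5: prefix='011' -> emit 'o', reset
Bit 6: prefix='0' (no match yet)
Bit 7: prefix='00' -> emit 'l', reset
Bit 8: prefix='1' (no match yet)
Bit 9: prefix='11' -> emit 'i', reset
Bit 10: prefix='1' (no match yet)
Bit 11: prefix='11' -> emit 'i', reset
Bit 12: prefix='0' (no match yet)
Bit 13: prefix='01' (no match yet)
Bit 14: prefix='011' -> emit 'o', reset

Answer: 6 o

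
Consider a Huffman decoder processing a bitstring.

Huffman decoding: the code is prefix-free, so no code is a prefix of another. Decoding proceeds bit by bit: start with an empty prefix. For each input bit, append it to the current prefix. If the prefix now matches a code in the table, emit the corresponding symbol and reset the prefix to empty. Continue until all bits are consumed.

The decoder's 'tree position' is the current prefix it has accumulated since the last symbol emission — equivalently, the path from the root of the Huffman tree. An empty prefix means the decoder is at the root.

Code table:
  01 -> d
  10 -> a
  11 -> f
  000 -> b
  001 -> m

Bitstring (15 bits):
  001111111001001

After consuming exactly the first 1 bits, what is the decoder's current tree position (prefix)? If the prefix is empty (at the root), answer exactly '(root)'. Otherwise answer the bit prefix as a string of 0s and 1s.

Bit 0: prefix='0' (no match yet)

Answer: 0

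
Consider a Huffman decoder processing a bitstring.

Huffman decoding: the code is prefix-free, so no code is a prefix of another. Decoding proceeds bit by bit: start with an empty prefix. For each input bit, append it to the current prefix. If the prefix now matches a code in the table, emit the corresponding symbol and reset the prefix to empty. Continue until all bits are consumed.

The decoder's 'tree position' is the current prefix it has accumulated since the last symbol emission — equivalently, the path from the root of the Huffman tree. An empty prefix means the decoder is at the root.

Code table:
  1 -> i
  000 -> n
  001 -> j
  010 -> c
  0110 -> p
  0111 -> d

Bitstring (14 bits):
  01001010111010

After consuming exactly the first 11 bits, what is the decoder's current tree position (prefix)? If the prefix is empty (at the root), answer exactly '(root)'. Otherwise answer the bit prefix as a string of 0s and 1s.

Answer: (root)

Derivation:
Bit 0: prefix='0' (no match yet)
Bit 1: prefix='01' (no match yet)
Bit 2: prefix='010' -> emit 'c', reset
Bit 3: prefix='0' (no match yet)
Bit 4: prefix='01' (no match yet)
Bit 5: prefix='010' -> emit 'c', reset
Bit 6: prefix='1' -> emit 'i', reset
Bit 7: prefix='0' (no match yet)
Bit 8: prefix='01' (no match yet)
Bit 9: prefix='011' (no match yet)
Bit 10: prefix='0111' -> emit 'd', reset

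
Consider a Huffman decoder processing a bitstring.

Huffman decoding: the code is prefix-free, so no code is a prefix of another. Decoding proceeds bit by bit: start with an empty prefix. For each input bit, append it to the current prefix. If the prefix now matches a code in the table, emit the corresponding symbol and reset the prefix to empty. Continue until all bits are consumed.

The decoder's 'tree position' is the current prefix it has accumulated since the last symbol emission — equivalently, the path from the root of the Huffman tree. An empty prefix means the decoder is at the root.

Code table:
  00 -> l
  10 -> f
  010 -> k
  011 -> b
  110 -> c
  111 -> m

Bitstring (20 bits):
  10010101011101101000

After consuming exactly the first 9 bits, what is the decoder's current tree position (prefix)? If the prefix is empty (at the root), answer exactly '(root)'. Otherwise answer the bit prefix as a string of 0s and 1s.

Answer: (root)

Derivation:
Bit 0: prefix='1' (no match yet)
Bit 1: prefix='10' -> emit 'f', reset
Bit 2: prefix='0' (no match yet)
Bit 3: prefix='01' (no match yet)
Bit 4: prefix='010' -> emit 'k', reset
Bit 5: prefix='1' (no match yet)
Bit 6: prefix='10' -> emit 'f', reset
Bit 7: prefix='1' (no match yet)
Bit 8: prefix='10' -> emit 'f', reset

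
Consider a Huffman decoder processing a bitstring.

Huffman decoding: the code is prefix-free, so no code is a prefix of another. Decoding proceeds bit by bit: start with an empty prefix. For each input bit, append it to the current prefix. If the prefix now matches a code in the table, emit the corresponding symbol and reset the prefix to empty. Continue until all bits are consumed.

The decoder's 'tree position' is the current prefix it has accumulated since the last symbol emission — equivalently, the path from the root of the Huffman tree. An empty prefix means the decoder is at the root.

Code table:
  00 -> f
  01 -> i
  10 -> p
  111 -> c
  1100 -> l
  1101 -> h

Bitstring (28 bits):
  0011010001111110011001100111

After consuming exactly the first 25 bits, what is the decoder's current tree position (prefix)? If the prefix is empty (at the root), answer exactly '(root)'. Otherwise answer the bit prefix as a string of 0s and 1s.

Bit 0: prefix='0' (no match yet)
Bit 1: prefix='00' -> emit 'f', reset
Bit 2: prefix='1' (no match yet)
Bit 3: prefix='11' (no match yet)
Bit 4: prefix='110' (no match yet)
Bit 5: prefix='1101' -> emit 'h', reset
Bit 6: prefix='0' (no match yet)
Bit 7: prefix='00' -> emit 'f', reset
Bit 8: prefix='0' (no match yet)
Bit 9: prefix='01' -> emit 'i', reset
Bit 10: prefix='1' (no match yet)
Bit 11: prefix='11' (no match yet)
Bit 12: prefix='111' -> emit 'c', reset
Bit 13: prefix='1' (no match yet)
Bit 14: prefix='11' (no match yet)
Bit 15: prefix='110' (no match yet)
Bit 16: prefix='1100' -> emit 'l', reset
Bit 17: prefix='1' (no match yet)
Bit 18: prefix='11' (no match yet)
Bit 19: prefix='110' (no match yet)
Bit 20: prefix='1100' -> emit 'l', reset
Bit 21: prefix='1' (no match yet)
Bit 22: prefix='11' (no match yet)
Bit 23: prefix='110' (no match yet)
Bit 24: prefix='1100' -> emit 'l', reset

Answer: (root)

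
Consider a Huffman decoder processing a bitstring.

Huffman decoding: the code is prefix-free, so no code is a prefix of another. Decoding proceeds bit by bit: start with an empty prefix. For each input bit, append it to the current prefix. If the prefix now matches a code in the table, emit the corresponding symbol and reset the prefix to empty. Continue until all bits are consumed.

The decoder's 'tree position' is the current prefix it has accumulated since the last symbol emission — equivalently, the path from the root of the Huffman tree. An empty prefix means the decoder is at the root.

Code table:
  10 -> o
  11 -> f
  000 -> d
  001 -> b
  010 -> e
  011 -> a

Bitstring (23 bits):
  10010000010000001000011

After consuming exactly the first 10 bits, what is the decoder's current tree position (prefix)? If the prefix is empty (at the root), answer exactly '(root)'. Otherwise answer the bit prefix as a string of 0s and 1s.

Answer: 01

Derivation:
Bit 0: prefix='1' (no match yet)
Bit 1: prefix='10' -> emit 'o', reset
Bit 2: prefix='0' (no match yet)
Bit 3: prefix='01' (no match yet)
Bit 4: prefix='010' -> emit 'e', reset
Bit 5: prefix='0' (no match yet)
Bit 6: prefix='00' (no match yet)
Bit 7: prefix='000' -> emit 'd', reset
Bit 8: prefix='0' (no match yet)
Bit 9: prefix='01' (no match yet)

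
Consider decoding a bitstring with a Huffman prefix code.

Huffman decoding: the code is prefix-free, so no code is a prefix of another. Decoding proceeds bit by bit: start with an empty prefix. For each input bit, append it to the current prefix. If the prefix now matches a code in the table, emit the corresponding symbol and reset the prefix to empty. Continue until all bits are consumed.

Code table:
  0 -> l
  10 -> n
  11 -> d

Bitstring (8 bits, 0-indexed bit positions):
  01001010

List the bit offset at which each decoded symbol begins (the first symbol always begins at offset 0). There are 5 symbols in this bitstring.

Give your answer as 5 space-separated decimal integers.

Bit 0: prefix='0' -> emit 'l', reset
Bit 1: prefix='1' (no match yet)
Bit 2: prefix='10' -> emit 'n', reset
Bit 3: prefix='0' -> emit 'l', reset
Bit 4: prefix='1' (no match yet)
Bit 5: prefix='10' -> emit 'n', reset
Bit 6: prefix='1' (no match yet)
Bit 7: prefix='10' -> emit 'n', reset

Answer: 0 1 3 4 6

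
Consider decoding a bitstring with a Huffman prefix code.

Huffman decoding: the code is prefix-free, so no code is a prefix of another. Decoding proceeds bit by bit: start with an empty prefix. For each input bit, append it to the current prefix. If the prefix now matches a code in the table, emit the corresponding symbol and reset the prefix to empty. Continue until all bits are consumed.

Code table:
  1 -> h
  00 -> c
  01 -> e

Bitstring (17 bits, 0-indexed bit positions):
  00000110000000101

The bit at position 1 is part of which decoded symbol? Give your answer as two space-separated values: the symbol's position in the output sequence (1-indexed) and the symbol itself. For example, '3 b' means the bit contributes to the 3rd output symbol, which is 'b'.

Bit 0: prefix='0' (no match yet)
Bit 1: prefix='00' -> emit 'c', reset
Bit 2: prefix='0' (no match yet)
Bit 3: prefix='00' -> emit 'c', reset
Bit 4: prefix='0' (no match yet)
Bit 5: prefix='01' -> emit 'e', reset

Answer: 1 c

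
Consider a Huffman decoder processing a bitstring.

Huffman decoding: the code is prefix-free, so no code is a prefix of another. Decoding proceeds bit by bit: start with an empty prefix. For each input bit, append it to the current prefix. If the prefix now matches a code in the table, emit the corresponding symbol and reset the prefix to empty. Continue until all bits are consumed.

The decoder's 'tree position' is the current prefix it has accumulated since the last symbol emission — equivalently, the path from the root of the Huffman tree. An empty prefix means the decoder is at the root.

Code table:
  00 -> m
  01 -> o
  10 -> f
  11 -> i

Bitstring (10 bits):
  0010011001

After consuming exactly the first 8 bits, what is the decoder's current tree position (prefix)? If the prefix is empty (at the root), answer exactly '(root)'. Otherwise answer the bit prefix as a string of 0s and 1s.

Answer: (root)

Derivation:
Bit 0: prefix='0' (no match yet)
Bit 1: prefix='00' -> emit 'm', reset
Bit 2: prefix='1' (no match yet)
Bit 3: prefix='10' -> emit 'f', reset
Bit 4: prefix='0' (no match yet)
Bit 5: prefix='01' -> emit 'o', reset
Bit 6: prefix='1' (no match yet)
Bit 7: prefix='10' -> emit 'f', reset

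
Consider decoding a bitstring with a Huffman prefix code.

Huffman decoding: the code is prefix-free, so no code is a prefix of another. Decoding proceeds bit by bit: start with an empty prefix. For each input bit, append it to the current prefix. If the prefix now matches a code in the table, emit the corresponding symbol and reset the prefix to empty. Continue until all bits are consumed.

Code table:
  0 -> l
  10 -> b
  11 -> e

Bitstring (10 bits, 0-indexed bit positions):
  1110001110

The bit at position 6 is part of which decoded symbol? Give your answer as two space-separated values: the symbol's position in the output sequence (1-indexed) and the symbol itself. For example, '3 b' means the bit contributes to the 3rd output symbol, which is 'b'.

Answer: 5 e

Derivation:
Bit 0: prefix='1' (no match yet)
Bit 1: prefix='11' -> emit 'e', reset
Bit 2: prefix='1' (no match yet)
Bit 3: prefix='10' -> emit 'b', reset
Bit 4: prefix='0' -> emit 'l', reset
Bit 5: prefix='0' -> emit 'l', reset
Bit 6: prefix='1' (no match yet)
Bit 7: prefix='11' -> emit 'e', reset
Bit 8: prefix='1' (no match yet)
Bit 9: prefix='10' -> emit 'b', reset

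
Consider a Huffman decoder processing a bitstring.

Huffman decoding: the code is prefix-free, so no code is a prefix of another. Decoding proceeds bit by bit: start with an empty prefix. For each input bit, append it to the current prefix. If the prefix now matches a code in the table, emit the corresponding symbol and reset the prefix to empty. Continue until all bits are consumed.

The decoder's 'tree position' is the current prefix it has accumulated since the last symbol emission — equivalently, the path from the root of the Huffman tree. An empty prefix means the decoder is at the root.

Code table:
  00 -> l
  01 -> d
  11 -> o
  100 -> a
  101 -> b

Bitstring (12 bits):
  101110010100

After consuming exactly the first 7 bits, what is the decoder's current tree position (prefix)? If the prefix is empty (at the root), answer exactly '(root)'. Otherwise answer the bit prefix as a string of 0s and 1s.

Answer: (root)

Derivation:
Bit 0: prefix='1' (no match yet)
Bit 1: prefix='10' (no match yet)
Bit 2: prefix='101' -> emit 'b', reset
Bit 3: prefix='1' (no match yet)
Bit 4: prefix='11' -> emit 'o', reset
Bit 5: prefix='0' (no match yet)
Bit 6: prefix='00' -> emit 'l', reset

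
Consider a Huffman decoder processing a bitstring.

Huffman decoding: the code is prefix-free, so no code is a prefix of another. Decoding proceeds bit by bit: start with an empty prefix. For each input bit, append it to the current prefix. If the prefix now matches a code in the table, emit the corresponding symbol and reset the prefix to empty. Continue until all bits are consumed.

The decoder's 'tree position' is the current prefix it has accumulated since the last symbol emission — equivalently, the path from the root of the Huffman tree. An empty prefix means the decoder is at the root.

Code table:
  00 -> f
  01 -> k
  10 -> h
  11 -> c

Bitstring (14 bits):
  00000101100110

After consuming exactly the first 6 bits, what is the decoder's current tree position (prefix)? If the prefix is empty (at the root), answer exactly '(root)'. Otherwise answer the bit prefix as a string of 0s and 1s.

Answer: (root)

Derivation:
Bit 0: prefix='0' (no match yet)
Bit 1: prefix='00' -> emit 'f', reset
Bit 2: prefix='0' (no match yet)
Bit 3: prefix='00' -> emit 'f', reset
Bit 4: prefix='0' (no match yet)
Bit 5: prefix='01' -> emit 'k', reset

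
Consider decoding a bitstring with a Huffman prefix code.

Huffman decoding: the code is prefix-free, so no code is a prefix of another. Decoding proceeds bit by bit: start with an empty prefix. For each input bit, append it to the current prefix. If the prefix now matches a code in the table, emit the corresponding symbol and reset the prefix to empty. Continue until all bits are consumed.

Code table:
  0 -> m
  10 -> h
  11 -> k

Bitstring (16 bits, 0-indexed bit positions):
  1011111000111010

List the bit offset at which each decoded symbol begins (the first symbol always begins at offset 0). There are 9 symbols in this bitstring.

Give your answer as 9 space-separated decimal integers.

Answer: 0 2 4 6 8 9 10 12 14

Derivation:
Bit 0: prefix='1' (no match yet)
Bit 1: prefix='10' -> emit 'h', reset
Bit 2: prefix='1' (no match yet)
Bit 3: prefix='11' -> emit 'k', reset
Bit 4: prefix='1' (no match yet)
Bit 5: prefix='11' -> emit 'k', reset
Bit 6: prefix='1' (no match yet)
Bit 7: prefix='10' -> emit 'h', reset
Bit 8: prefix='0' -> emit 'm', reset
Bit 9: prefix='0' -> emit 'm', reset
Bit 10: prefix='1' (no match yet)
Bit 11: prefix='11' -> emit 'k', reset
Bit 12: prefix='1' (no match yet)
Bit 13: prefix='10' -> emit 'h', reset
Bit 14: prefix='1' (no match yet)
Bit 15: prefix='10' -> emit 'h', reset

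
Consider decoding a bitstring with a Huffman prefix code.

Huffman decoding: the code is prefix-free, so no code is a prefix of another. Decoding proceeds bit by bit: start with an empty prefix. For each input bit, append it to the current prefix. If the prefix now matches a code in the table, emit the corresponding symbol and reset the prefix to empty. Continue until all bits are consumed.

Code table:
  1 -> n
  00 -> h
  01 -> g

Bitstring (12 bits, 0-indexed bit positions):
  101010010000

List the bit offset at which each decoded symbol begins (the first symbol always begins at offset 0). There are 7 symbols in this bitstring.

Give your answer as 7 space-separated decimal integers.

Answer: 0 1 3 5 7 8 10

Derivation:
Bit 0: prefix='1' -> emit 'n', reset
Bit 1: prefix='0' (no match yet)
Bit 2: prefix='01' -> emit 'g', reset
Bit 3: prefix='0' (no match yet)
Bit 4: prefix='01' -> emit 'g', reset
Bit 5: prefix='0' (no match yet)
Bit 6: prefix='00' -> emit 'h', reset
Bit 7: prefix='1' -> emit 'n', reset
Bit 8: prefix='0' (no match yet)
Bit 9: prefix='00' -> emit 'h', reset
Bit 10: prefix='0' (no match yet)
Bit 11: prefix='00' -> emit 'h', reset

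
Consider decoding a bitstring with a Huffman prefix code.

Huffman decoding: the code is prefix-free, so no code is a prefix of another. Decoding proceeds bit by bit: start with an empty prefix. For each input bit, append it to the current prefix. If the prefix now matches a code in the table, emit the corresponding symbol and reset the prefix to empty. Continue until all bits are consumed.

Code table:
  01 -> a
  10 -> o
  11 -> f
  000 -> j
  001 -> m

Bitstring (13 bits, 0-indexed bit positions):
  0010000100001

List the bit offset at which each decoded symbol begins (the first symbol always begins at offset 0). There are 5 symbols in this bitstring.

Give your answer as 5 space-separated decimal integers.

Bit 0: prefix='0' (no match yet)
Bit 1: prefix='00' (no match yet)
Bit 2: prefix='001' -> emit 'm', reset
Bit 3: prefix='0' (no match yet)
Bit 4: prefix='00' (no match yet)
Bit 5: prefix='000' -> emit 'j', reset
Bit 6: prefix='0' (no match yet)
Bit 7: prefix='01' -> emit 'a', reset
Bit 8: prefix='0' (no match yet)
Bit 9: prefix='00' (no match yet)
Bit 10: prefix='000' -> emit 'j', reset
Bit 11: prefix='0' (no match yet)
Bit 12: prefix='01' -> emit 'a', reset

Answer: 0 3 6 8 11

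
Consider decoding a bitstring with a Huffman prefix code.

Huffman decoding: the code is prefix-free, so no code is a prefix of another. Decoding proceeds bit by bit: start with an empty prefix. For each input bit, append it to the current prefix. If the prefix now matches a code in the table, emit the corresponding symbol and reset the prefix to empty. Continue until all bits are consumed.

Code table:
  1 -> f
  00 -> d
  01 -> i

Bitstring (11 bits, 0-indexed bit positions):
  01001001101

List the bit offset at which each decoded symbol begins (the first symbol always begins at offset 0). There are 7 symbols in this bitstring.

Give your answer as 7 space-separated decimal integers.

Bit 0: prefix='0' (no match yet)
Bit 1: prefix='01' -> emit 'i', reset
Bit 2: prefix='0' (no match yet)
Bit 3: prefix='00' -> emit 'd', reset
Bit 4: prefix='1' -> emit 'f', reset
Bit 5: prefix='0' (no match yet)
Bit 6: prefix='00' -> emit 'd', reset
Bit 7: prefix='1' -> emit 'f', reset
Bit 8: prefix='1' -> emit 'f', reset
Bit 9: prefix='0' (no match yet)
Bit 10: prefix='01' -> emit 'i', reset

Answer: 0 2 4 5 7 8 9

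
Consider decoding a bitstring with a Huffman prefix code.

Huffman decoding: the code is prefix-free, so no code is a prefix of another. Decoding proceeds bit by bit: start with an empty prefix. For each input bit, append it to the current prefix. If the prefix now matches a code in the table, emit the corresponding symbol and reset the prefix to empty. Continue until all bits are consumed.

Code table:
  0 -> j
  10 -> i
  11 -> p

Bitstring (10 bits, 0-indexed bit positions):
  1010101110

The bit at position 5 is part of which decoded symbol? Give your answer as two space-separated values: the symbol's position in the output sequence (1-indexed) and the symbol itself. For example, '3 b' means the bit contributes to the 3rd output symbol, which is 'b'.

Bit 0: prefix='1' (no match yet)
Bit 1: prefix='10' -> emit 'i', reset
Bit 2: prefix='1' (no match yet)
Bit 3: prefix='10' -> emit 'i', reset
Bit 4: prefix='1' (no match yet)
Bit 5: prefix='10' -> emit 'i', reset
Bit 6: prefix='1' (no match yet)
Bit 7: prefix='11' -> emit 'p', reset
Bit 8: prefix='1' (no match yet)
Bit 9: prefix='10' -> emit 'i', reset

Answer: 3 i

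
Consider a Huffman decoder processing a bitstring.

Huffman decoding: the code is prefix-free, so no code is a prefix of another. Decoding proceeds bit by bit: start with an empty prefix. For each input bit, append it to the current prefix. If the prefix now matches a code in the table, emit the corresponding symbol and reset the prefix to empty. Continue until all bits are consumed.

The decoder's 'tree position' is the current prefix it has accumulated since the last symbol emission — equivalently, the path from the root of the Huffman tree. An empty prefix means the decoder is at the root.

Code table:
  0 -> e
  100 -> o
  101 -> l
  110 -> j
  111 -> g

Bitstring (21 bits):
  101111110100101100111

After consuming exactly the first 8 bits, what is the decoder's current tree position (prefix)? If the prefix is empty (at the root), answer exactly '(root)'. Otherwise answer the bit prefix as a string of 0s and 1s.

Answer: 11

Derivation:
Bit 0: prefix='1' (no match yet)
Bit 1: prefix='10' (no match yet)
Bit 2: prefix='101' -> emit 'l', reset
Bit 3: prefix='1' (no match yet)
Bit 4: prefix='11' (no match yet)
Bit 5: prefix='111' -> emit 'g', reset
Bit 6: prefix='1' (no match yet)
Bit 7: prefix='11' (no match yet)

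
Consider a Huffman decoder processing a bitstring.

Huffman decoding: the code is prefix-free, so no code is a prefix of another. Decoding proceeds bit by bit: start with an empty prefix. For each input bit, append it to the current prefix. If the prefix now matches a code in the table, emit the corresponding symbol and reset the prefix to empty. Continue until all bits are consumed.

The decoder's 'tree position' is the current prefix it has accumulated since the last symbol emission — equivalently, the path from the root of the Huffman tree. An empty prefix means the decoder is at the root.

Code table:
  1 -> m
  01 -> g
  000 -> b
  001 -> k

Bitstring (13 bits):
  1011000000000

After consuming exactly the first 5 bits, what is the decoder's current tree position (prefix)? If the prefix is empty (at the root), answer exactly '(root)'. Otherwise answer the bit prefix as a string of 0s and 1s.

Bit 0: prefix='1' -> emit 'm', reset
Bit 1: prefix='0' (no match yet)
Bit 2: prefix='01' -> emit 'g', reset
Bit 3: prefix='1' -> emit 'm', reset
Bit 4: prefix='0' (no match yet)

Answer: 0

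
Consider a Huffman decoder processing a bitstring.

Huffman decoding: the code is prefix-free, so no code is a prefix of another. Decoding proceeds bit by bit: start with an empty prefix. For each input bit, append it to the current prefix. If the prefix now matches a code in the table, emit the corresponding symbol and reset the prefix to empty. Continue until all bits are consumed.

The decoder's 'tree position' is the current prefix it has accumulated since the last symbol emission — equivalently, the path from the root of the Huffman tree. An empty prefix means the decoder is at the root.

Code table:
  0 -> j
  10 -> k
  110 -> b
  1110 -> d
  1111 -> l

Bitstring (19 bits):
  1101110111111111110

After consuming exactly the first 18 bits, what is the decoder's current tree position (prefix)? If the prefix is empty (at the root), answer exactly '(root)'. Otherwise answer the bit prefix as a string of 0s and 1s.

Answer: 111

Derivation:
Bit 0: prefix='1' (no match yet)
Bit 1: prefix='11' (no match yet)
Bit 2: prefix='110' -> emit 'b', reset
Bit 3: prefix='1' (no match yet)
Bit 4: prefix='11' (no match yet)
Bit 5: prefix='111' (no match yet)
Bit 6: prefix='1110' -> emit 'd', reset
Bit 7: prefix='1' (no match yet)
Bit 8: prefix='11' (no match yet)
Bit 9: prefix='111' (no match yet)
Bit 10: prefix='1111' -> emit 'l', reset
Bit 11: prefix='1' (no match yet)
Bit 12: prefix='11' (no match yet)
Bit 13: prefix='111' (no match yet)
Bit 14: prefix='1111' -> emit 'l', reset
Bit 15: prefix='1' (no match yet)
Bit 16: prefix='11' (no match yet)
Bit 17: prefix='111' (no match yet)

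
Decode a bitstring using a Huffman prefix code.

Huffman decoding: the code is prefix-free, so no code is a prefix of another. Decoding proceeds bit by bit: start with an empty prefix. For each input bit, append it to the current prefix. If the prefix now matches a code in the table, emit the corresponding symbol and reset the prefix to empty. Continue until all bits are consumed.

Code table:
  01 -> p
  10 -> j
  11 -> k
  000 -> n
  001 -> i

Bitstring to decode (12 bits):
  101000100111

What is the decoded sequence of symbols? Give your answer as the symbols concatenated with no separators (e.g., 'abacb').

Answer: jjiik

Derivation:
Bit 0: prefix='1' (no match yet)
Bit 1: prefix='10' -> emit 'j', reset
Bit 2: prefix='1' (no match yet)
Bit 3: prefix='10' -> emit 'j', reset
Bit 4: prefix='0' (no match yet)
Bit 5: prefix='00' (no match yet)
Bit 6: prefix='001' -> emit 'i', reset
Bit 7: prefix='0' (no match yet)
Bit 8: prefix='00' (no match yet)
Bit 9: prefix='001' -> emit 'i', reset
Bit 10: prefix='1' (no match yet)
Bit 11: prefix='11' -> emit 'k', reset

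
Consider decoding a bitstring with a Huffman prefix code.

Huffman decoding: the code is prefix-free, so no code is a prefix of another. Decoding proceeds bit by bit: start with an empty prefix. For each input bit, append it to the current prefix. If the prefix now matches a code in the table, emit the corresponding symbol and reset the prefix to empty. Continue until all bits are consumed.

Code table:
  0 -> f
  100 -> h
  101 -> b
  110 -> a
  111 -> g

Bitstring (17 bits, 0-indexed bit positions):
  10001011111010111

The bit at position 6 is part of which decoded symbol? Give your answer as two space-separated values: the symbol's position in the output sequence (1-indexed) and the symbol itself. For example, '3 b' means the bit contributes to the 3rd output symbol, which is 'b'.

Answer: 3 b

Derivation:
Bit 0: prefix='1' (no match yet)
Bit 1: prefix='10' (no match yet)
Bit 2: prefix='100' -> emit 'h', reset
Bit 3: prefix='0' -> emit 'f', reset
Bit 4: prefix='1' (no match yet)
Bit 5: prefix='10' (no match yet)
Bit 6: prefix='101' -> emit 'b', reset
Bit 7: prefix='1' (no match yet)
Bit 8: prefix='11' (no match yet)
Bit 9: prefix='111' -> emit 'g', reset
Bit 10: prefix='1' (no match yet)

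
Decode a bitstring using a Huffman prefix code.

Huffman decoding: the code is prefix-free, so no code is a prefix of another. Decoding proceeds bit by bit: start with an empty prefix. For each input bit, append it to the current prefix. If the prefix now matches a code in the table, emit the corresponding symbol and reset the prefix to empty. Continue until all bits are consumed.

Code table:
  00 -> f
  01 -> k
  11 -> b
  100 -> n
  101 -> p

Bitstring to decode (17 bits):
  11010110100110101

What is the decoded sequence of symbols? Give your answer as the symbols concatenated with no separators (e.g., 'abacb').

Bit 0: prefix='1' (no match yet)
Bit 1: prefix='11' -> emit 'b', reset
Bit 2: prefix='0' (no match yet)
Bit 3: prefix='01' -> emit 'k', reset
Bit 4: prefix='0' (no match yet)
Bit 5: prefix='01' -> emit 'k', reset
Bit 6: prefix='1' (no match yet)
Bit 7: prefix='10' (no match yet)
Bit 8: prefix='101' -> emit 'p', reset
Bit 9: prefix='0' (no match yet)
Bit 10: prefix='00' -> emit 'f', reset
Bit 11: prefix='1' (no match yet)
Bit 12: prefix='11' -> emit 'b', reset
Bit 13: prefix='0' (no match yet)
Bit 14: prefix='01' -> emit 'k', reset
Bit 15: prefix='0' (no match yet)
Bit 16: prefix='01' -> emit 'k', reset

Answer: bkkpfbkk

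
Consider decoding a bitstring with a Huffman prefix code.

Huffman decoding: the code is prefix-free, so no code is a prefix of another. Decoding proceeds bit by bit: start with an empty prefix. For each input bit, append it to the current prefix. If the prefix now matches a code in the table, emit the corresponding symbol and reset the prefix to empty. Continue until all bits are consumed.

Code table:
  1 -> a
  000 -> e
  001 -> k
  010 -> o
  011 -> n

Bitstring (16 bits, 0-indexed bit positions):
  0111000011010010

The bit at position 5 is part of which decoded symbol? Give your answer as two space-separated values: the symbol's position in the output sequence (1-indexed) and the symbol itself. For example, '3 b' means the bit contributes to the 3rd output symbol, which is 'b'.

Bit 0: prefix='0' (no match yet)
Bit 1: prefix='01' (no match yet)
Bit 2: prefix='011' -> emit 'n', reset
Bit 3: prefix='1' -> emit 'a', reset
Bit 4: prefix='0' (no match yet)
Bit 5: prefix='00' (no match yet)
Bit 6: prefix='000' -> emit 'e', reset
Bit 7: prefix='0' (no match yet)
Bit 8: prefix='01' (no match yet)
Bit 9: prefix='011' -> emit 'n', reset

Answer: 3 e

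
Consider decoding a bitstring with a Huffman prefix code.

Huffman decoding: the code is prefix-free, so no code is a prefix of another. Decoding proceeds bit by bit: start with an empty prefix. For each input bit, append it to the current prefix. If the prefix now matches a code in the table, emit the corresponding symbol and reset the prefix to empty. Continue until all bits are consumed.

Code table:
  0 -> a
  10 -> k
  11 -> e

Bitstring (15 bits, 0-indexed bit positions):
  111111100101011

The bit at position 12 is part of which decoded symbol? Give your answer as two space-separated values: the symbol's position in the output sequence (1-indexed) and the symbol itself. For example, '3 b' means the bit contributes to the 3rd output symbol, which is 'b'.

Bit 0: prefix='1' (no match yet)
Bit 1: prefix='11' -> emit 'e', reset
Bit 2: prefix='1' (no match yet)
Bit 3: prefix='11' -> emit 'e', reset
Bit 4: prefix='1' (no match yet)
Bit 5: prefix='11' -> emit 'e', reset
Bit 6: prefix='1' (no match yet)
Bit 7: prefix='10' -> emit 'k', reset
Bit 8: prefix='0' -> emit 'a', reset
Bit 9: prefix='1' (no match yet)
Bit 10: prefix='10' -> emit 'k', reset
Bit 11: prefix='1' (no match yet)
Bit 12: prefix='10' -> emit 'k', reset
Bit 13: prefix='1' (no match yet)
Bit 14: prefix='11' -> emit 'e', reset

Answer: 7 k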